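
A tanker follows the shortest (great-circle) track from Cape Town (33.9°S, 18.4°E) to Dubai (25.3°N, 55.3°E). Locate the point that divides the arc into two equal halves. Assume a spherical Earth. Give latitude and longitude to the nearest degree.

≈ 5°S, 38°E

From cos δ = sin φ₁ sin φ₂ + cos φ₁ cos φ₂ cos Δλ, the central angle is δ ≈ 1.201 rad (68.8°).
Interpolate at f = 1/2 with slerp weights a = sin((1−f)δ)/sin δ ≈ 0.606, b = sin(fδ)/sin δ ≈ 0.606.
p = a·p₁ + b·p₂ ≈ (0.789, 0.609, -0.079); φ = arcsin(p_z) ≈ -4.53°, λ = atan2(p_y, p_x) ≈ 37.67°.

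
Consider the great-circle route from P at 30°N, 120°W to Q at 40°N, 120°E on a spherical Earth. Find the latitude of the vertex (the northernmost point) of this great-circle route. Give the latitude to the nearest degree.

≈ 55°N

The great circle lies in the plane with unit normal n̂ = (p₁ × p₂)/|p₁ × p₂|.
Here n̂_z ≈ -0.575; the vertex latitude is φ_max = arccos|n̂_z| ≈ 54.9°.
Check via Clairaut: cos φ_max = |cos φ₁| · sin C = cos(30.0°)·sin(41.6°) ≈ 0.575, again giving ≈ 54.9°.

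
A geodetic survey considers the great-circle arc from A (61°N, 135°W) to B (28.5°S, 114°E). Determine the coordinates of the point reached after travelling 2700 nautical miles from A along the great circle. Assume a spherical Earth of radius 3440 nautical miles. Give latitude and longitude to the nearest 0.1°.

Convert each endpoint to a unit vector on the sphere (x = cos φ cos λ, y = cos φ sin λ, z = sin φ).
The central angle between the endpoints is δ = arccos(p₁·p₂) ≈ 2.177 rad (124.8°). The total great-circle distance is δ·R ≈ 2.177 × 3440 ≈ 7490 nmi, so the target fraction is f = 2700/7490 ≈ 0.360.
Interpolate at f ≈ 0.360 with slerp weights a = sin((1−f)δ)/sin δ ≈ 1.198, b = sin(fδ)/sin δ ≈ 0.860.
p = a·p₁ + b·p₂ ≈ (-0.718, 0.280, 0.637); φ = arcsin(p_z) ≈ 39.58°, λ = atan2(p_y, p_x) ≈ 158.70°.

≈ (39.6°N, 158.7°E)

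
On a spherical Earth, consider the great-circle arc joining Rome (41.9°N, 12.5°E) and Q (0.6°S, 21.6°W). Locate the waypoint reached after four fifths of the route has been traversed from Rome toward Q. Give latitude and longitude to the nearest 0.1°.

≈ (8.3°N, 16.0°W)

Write both endpoints as unit vectors p₁, p₂ with components (cos φ cos λ, cos φ sin λ, sin φ).
The central angle between the endpoints is δ = arccos(p₁·p₂) ≈ 0.916 rad (52.5°).
Interpolate at f = 4/5 with slerp weights a = sin((1−f)δ)/sin δ ≈ 0.230, b = sin(fδ)/sin δ ≈ 0.843.
p = a·p₁ + b·p₂ ≈ (0.951, -0.273, 0.145); φ = arcsin(p_z) ≈ 8.31°, λ = atan2(p_y, p_x) ≈ -16.04°.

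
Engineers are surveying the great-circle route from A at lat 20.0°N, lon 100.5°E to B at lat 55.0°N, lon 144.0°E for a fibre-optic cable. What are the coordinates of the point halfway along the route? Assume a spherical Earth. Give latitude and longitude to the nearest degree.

≈ lat 39°N, lon 117°E

From cos δ = sin φ₁ sin φ₂ + cos φ₁ cos φ₂ cos Δλ, the central angle is δ ≈ 0.835 rad (47.8°).
Interpolate at f = 1/2 with slerp weights a = sin((1−f)δ)/sin δ ≈ 0.547, b = sin(fδ)/sin δ ≈ 0.547.
p = a·p₁ + b·p₂ ≈ (-0.347, 0.690, 0.635); φ = arcsin(p_z) ≈ 39.43°, λ = atan2(p_y, p_x) ≈ 116.74°.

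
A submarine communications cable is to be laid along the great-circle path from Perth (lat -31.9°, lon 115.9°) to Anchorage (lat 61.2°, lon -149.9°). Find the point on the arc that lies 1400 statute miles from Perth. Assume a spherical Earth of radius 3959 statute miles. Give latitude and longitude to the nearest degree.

Write both endpoints as unit vectors p₁, p₂ with components (cos φ cos λ, cos φ sin λ, sin φ).
The central angle between the endpoints is δ = arccos(p₁·p₂) ≈ 2.086 rad (119.5°). The total great-circle distance is δ·R ≈ 2.086 × 3959 ≈ 8260 mi, so the target fraction is f = 1400/8260 ≈ 0.169.
Interpolate at f ≈ 0.169 with slerp weights a = sin((1−f)δ)/sin δ ≈ 1.134, b = sin(fδ)/sin δ ≈ 0.398.
p = a·p₁ + b·p₂ ≈ (-0.587, 0.770, -0.251); φ = arcsin(p_z) ≈ -14.52°, λ = atan2(p_y, p_x) ≈ 127.29°.

≈ lat -15°, lon 127°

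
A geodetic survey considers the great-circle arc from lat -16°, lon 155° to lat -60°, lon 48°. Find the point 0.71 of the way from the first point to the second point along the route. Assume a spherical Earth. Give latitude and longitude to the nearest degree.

From cos δ = sin φ₁ sin φ₂ + cos φ₁ cos φ₂ cos Δλ, the central angle is δ ≈ 1.472 rad (84.4°).
Interpolate at f = 0.71 with slerp weights a = sin((1−f)δ)/sin δ ≈ 0.416, b = sin(fδ)/sin δ ≈ 0.869.
p = a·p₁ + b·p₂ ≈ (-0.072, 0.492, -0.868); φ = arcsin(p_z) ≈ -60.18°, λ = atan2(p_y, p_x) ≈ 98.29°.

≈ lat -60°, lon 98°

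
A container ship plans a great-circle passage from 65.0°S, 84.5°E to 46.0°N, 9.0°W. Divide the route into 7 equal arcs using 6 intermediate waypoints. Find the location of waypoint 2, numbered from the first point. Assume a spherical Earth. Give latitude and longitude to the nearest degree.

≈ 39°S, 37°E

Convert each endpoint to a unit vector on the sphere (x = cos φ cos λ, y = cos φ sin λ, z = sin φ).
The central angle between the endpoints is δ = arccos(p₁·p₂) ≈ 2.305 rad (132.1°).
Interpolate at f = 2/7 with slerp weights a = sin((1−f)δ)/sin δ ≈ 1.343, b = sin(fδ)/sin δ ≈ 0.824.
p = a·p₁ + b·p₂ ≈ (0.620, 0.475, -0.624); φ = arcsin(p_z) ≈ -38.63°, λ = atan2(p_y, p_x) ≈ 37.49°.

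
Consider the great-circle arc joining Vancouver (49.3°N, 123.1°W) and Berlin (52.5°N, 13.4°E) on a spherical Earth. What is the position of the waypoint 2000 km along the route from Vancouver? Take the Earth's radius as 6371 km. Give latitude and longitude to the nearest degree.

≈ (64°N, 105°W)

Convert each endpoint to a unit vector on the sphere (x = cos φ cos λ, y = cos φ sin λ, z = sin φ).
The central angle between the endpoints is δ = arccos(p₁·p₂) ≈ 1.252 rad (71.7°). The total great-circle distance is δ·R ≈ 1.252 × 6371 ≈ 7976 km, so the target fraction is f = 2000/7976 ≈ 0.251.
Interpolate at f ≈ 0.251 with slerp weights a = sin((1−f)δ)/sin δ ≈ 0.849, b = sin(fδ)/sin δ ≈ 0.325.
p = a·p₁ + b·p₂ ≈ (-0.110, -0.418, 0.902); φ = arcsin(p_z) ≈ 64.39°, λ = atan2(p_y, p_x) ≈ -104.72°.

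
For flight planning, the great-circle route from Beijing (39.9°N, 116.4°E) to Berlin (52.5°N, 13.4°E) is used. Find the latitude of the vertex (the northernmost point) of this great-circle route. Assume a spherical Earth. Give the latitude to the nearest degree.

The great circle lies in the plane with unit normal n̂ = (p₁ × p₂)/|p₁ × p₂|.
Here n̂_z ≈ -0.497; the vertex latitude is φ_max = arccos|n̂_z| ≈ 60.2°.

≈ 60°N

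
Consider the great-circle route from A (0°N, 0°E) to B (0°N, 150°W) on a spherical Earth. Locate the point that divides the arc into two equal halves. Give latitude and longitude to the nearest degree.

Convert each endpoint to a unit vector on the sphere (x = cos φ cos λ, y = cos φ sin λ, z = sin φ).
The central angle between the endpoints is δ = arccos(p₁·p₂) ≈ 2.618 rad (150.0°).
Interpolate at f = 1/2 with slerp weights a = sin((1−f)δ)/sin δ ≈ 1.932, b = sin(fδ)/sin δ ≈ 1.932.
p = a·p₁ + b·p₂ ≈ (0.259, -0.966, 0.000); φ = arcsin(p_z) ≈ 0.00°, λ = atan2(p_y, p_x) ≈ -75.00°.

≈ (0°N, 75°W)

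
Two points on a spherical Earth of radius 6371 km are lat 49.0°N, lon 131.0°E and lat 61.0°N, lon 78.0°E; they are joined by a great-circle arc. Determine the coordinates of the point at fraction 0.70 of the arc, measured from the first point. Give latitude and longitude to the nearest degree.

Convert each endpoint to a unit vector on the sphere (x = cos φ cos λ, y = cos φ sin λ, z = sin φ).
The central angle between the endpoints is δ = arccos(p₁·p₂) ≈ 0.552 rad (31.6°).
Interpolate at f = 0.70 with slerp weights a = sin((1−f)δ)/sin δ ≈ 0.314, b = sin(fδ)/sin δ ≈ 0.719.
p = a·p₁ + b·p₂ ≈ (-0.063, 0.496, 0.866); φ = arcsin(p_z) ≈ 59.97°, λ = atan2(p_y, p_x) ≈ 97.22°.

≈ lat 60°N, lon 97°E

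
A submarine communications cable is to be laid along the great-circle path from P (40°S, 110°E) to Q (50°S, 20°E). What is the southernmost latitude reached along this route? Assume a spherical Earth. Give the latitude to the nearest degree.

≈ 56°S

The great circle lies in the plane with unit normal n̂ = (p₁ × p₂)/|p₁ × p₂|.
Here n̂_z ≈ -0.566; the vertex latitude is φ_max = arccos|n̂_z| ≈ 55.5°.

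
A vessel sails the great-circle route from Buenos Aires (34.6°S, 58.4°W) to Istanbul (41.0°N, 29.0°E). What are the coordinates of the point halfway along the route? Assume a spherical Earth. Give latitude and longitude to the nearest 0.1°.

≈ (4.4°N, 17.1°W)

Convert each endpoint to a unit vector on the sphere (x = cos φ cos λ, y = cos φ sin λ, z = sin φ).
The central angle between the endpoints is δ = arccos(p₁·p₂) ≈ 1.922 rad (110.1°).
Interpolate at f = 1/2 with slerp weights a = sin((1−f)δ)/sin δ ≈ 0.873, b = sin(fδ)/sin δ ≈ 0.873.
p = a·p₁ + b·p₂ ≈ (0.953, -0.293, 0.077); φ = arcsin(p_z) ≈ 4.42°, λ = atan2(p_y, p_x) ≈ -17.07°.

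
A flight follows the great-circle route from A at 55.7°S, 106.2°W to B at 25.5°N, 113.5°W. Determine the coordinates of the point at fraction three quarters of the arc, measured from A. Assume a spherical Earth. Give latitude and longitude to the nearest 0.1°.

≈ 5.2°N, 112.1°W

Convert each endpoint to a unit vector on the sphere (x = cos φ cos λ, y = cos φ sin λ, z = sin φ).
The central angle between the endpoints is δ = arccos(p₁·p₂) ≈ 1.421 rad (81.4°).
Interpolate at f = 3/4 with slerp weights a = sin((1−f)δ)/sin δ ≈ 0.352, b = sin(fδ)/sin δ ≈ 0.885.
p = a·p₁ + b·p₂ ≈ (-0.374, -0.923, 0.090); φ = arcsin(p_z) ≈ 5.19°, λ = atan2(p_y, p_x) ≈ -112.05°.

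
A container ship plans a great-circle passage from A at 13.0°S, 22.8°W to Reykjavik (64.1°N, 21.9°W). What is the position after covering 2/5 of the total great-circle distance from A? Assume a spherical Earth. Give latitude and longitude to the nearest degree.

The haversine formula gives a central angle δ ≈ 1.346 rad (77.1°) between the endpoints.
Interpolate at f = 2/5 with slerp weights a = sin((1−f)δ)/sin δ ≈ 0.741, b = sin(fδ)/sin δ ≈ 0.526.
p = a·p₁ + b·p₂ ≈ (0.879, -0.366, 0.306); φ = arcsin(p_z) ≈ 17.84°, λ = atan2(p_y, p_x) ≈ -22.58°.

≈ 18°N, 23°W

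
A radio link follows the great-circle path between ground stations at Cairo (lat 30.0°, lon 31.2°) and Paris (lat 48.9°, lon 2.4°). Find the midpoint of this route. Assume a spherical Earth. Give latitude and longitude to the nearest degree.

Convert each endpoint to a unit vector on the sphere (x = cos φ cos λ, y = cos φ sin λ, z = sin φ).
The central angle between the endpoints is δ = arccos(p₁·p₂) ≈ 0.504 rad (28.9°).
Interpolate at f = 1/2 with slerp weights a = sin((1−f)δ)/sin δ ≈ 0.516, b = sin(fδ)/sin δ ≈ 0.516.
p = a·p₁ + b·p₂ ≈ (0.722, 0.246, 0.647); φ = arcsin(p_z) ≈ 40.33°, λ = atan2(p_y, p_x) ≈ 18.81°.

≈ lat 40°, lon 19°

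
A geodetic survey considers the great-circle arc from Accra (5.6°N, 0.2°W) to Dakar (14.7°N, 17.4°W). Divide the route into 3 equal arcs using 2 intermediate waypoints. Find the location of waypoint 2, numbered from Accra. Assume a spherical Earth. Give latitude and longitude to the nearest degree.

≈ 12°N, 12°W

Convert each endpoint to a unit vector on the sphere (x = cos φ cos λ, y = cos φ sin λ, z = sin φ).
The central angle between the endpoints is δ = arccos(p₁·p₂) ≈ 0.335 rad (19.2°).
Interpolate at f = 2/3 with slerp weights a = sin((1−f)δ)/sin δ ≈ 0.339, b = sin(fδ)/sin δ ≈ 0.674.
p = a·p₁ + b·p₂ ≈ (0.959, -0.196, 0.204); φ = arcsin(p_z) ≈ 11.77°, λ = atan2(p_y, p_x) ≈ -11.55°.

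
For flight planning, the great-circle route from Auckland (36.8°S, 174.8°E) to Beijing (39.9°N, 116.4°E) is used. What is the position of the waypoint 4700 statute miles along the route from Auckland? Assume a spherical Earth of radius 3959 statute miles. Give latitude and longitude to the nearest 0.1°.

Write both endpoints as unit vectors p₁, p₂ with components (cos φ cos λ, cos φ sin λ, sin φ).
The central angle between the endpoints is δ = arccos(p₁·p₂) ≈ 1.633 rad (93.6°). The total great-circle distance is δ·R ≈ 1.633 × 3959 ≈ 6466 mi, so the target fraction is f = 4700/6466 ≈ 0.727.
Interpolate at f ≈ 0.727 with slerp weights a = sin((1−f)δ)/sin δ ≈ 0.432, b = sin(fδ)/sin δ ≈ 0.929.
p = a·p₁ + b·p₂ ≈ (-0.662, 0.670, 0.337); φ = arcsin(p_z) ≈ 19.70°, λ = atan2(p_y, p_x) ≈ 134.65°.

≈ 19.7°N, 134.6°E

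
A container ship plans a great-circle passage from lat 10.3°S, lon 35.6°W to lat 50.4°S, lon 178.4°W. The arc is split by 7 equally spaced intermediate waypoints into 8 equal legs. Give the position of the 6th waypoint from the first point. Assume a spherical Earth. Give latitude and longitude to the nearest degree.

Convert each endpoint to a unit vector on the sphere (x = cos φ cos λ, y = cos φ sin λ, z = sin φ).
The central angle between the endpoints is δ = arccos(p₁·p₂) ≈ 1.941 rad (111.2°).
Interpolate at f = 6/8 with slerp weights a = sin((1−f)δ)/sin δ ≈ 0.500, b = sin(fδ)/sin δ ≈ 1.066.
p = a·p₁ + b·p₂ ≈ (-0.279, -0.306, -0.910); φ = arcsin(p_z) ≈ -65.57°, λ = atan2(p_y, p_x) ≈ -132.37°.

≈ lat 66°S, lon 132°W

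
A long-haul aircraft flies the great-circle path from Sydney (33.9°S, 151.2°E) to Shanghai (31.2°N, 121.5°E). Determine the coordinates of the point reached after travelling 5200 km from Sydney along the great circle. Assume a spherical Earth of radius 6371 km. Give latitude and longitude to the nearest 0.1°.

Write both endpoints as unit vectors p₁, p₂ with components (cos φ cos λ, cos φ sin λ, sin φ).
The central angle between the endpoints is δ = arccos(p₁·p₂) ≈ 1.237 rad (70.9°). The total great-circle distance is δ·R ≈ 1.237 × 6371 ≈ 7880 km, so the target fraction is f = 5200/7880 ≈ 0.660.
Interpolate at f ≈ 0.660 with slerp weights a = sin((1−f)δ)/sin δ ≈ 0.432, b = sin(fδ)/sin δ ≈ 0.771.
p = a·p₁ + b·p₂ ≈ (-0.659, 0.735, 0.158); φ = arcsin(p_z) ≈ 9.11°, λ = atan2(p_y, p_x) ≈ 131.87°.

≈ (9.1°N, 131.9°E)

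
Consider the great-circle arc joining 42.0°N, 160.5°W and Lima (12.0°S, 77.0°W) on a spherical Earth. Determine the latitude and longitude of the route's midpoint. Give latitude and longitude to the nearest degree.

≈ 20°N, 112°W

Convert each endpoint to a unit vector on the sphere (x = cos φ cos λ, y = cos φ sin λ, z = sin φ).
The central angle between the endpoints is δ = arccos(p₁·p₂) ≈ 1.628 rad (93.3°).
Interpolate at f = 1/2 with slerp weights a = sin((1−f)δ)/sin δ ≈ 0.728, b = sin(fδ)/sin δ ≈ 0.728.
p = a·p₁ + b·p₂ ≈ (-0.350, -0.875, 0.336); φ = arcsin(p_z) ≈ 19.62°, λ = atan2(p_y, p_x) ≈ -111.80°.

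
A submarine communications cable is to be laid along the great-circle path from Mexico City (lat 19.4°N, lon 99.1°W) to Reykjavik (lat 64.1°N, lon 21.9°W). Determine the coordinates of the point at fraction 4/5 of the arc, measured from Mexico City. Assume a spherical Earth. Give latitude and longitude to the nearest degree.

≈ lat 60°N, lon 50°W

Convert each endpoint to a unit vector on the sphere (x = cos φ cos λ, y = cos φ sin λ, z = sin φ).
The central angle between the endpoints is δ = arccos(p₁·p₂) ≈ 1.170 rad (67.0°).
Interpolate at f = 4/5 with slerp weights a = sin((1−f)δ)/sin δ ≈ 0.252, b = sin(fδ)/sin δ ≈ 0.875.
p = a·p₁ + b·p₂ ≈ (0.317, -0.377, 0.870); φ = arcsin(p_z) ≈ 60.50°, λ = atan2(p_y, p_x) ≈ -49.96°.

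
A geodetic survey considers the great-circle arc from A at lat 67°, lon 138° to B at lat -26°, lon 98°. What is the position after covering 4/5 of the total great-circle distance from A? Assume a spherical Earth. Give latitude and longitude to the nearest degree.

≈ lat -7°, lon 103°

Write both endpoints as unit vectors p₁, p₂ with components (cos φ cos λ, cos φ sin λ, sin φ).
The central angle between the endpoints is δ = arccos(p₁·p₂) ≈ 1.706 rad (97.7°).
Interpolate at f = 4/5 with slerp weights a = sin((1−f)δ)/sin δ ≈ 0.338, b = sin(fδ)/sin δ ≈ 0.988.
p = a·p₁ + b·p₂ ≈ (-0.222, 0.967, -0.122); φ = arcsin(p_z) ≈ -7.02°, λ = atan2(p_y, p_x) ≈ 102.90°.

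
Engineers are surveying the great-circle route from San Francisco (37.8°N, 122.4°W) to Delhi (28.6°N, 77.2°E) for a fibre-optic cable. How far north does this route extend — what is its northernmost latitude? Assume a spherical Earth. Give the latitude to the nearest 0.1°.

The great circle lies in the plane with unit normal n̂ = (p₁ × p₂)/|p₁ × p₂|.
Here n̂_z ≈ -0.249; the vertex latitude is φ_max = arccos|n̂_z| ≈ 75.6°.
Check via Clairaut: cos φ_max = |cos φ₁| · sin C = cos(37.8°)·sin(18.4°) ≈ 0.249, again giving ≈ 75.6°.

≈ 75.6°N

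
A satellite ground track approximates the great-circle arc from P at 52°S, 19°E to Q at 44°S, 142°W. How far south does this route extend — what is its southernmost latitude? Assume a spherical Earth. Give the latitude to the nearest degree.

The great circle lies in the plane with unit normal n̂ = (p₁ × p₂)/|p₁ × p₂|.
Here n̂_z ≈ -0.145; the vertex latitude is φ_max = arccos|n̂_z| ≈ 81.6°.
Check via Clairaut: cos φ_max = |cos φ₁| · sin C = cos(52.0°)·sin(166.3°) ≈ 0.145, again giving ≈ 81.6°.

≈ 82°S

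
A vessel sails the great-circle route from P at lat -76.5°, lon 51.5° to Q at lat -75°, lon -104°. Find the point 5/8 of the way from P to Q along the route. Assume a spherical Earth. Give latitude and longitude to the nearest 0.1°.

Write both endpoints as unit vectors p₁, p₂ with components (cos φ cos λ, cos φ sin λ, sin φ).
The central angle between the endpoints is δ = arccos(p₁·p₂) ≈ 0.486 rad (27.8°).
Interpolate at f = 5/8 with slerp weights a = sin((1−f)δ)/sin δ ≈ 0.388, b = sin(fδ)/sin δ ≈ 0.640.
p = a·p₁ + b·p₂ ≈ (0.016, -0.090, -0.996); φ = arcsin(p_z) ≈ -84.76°, λ = atan2(p_y, p_x) ≈ -79.73°.

≈ lat -84.8°, lon -79.7°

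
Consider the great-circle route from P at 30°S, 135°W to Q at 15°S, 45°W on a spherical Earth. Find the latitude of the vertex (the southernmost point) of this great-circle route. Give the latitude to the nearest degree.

≈ 32°S

The great circle lies in the plane with unit normal n̂ = (p₁ × p₂)/|p₁ × p₂|.
Here n̂_z ≈ +0.844; the vertex latitude is φ_max = arccos|n̂_z| ≈ 32.5°.
Check via Clairaut: cos φ_max = |cos φ₁| · sin C = cos(30.0°)·sin(103.1°) ≈ 0.844, again giving ≈ 32.5°.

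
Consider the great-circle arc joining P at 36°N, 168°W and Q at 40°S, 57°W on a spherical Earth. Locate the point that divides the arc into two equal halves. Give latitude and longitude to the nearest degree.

≈ 4°S, 115°W

The haversine formula gives a central angle δ ≈ 2.214 rad (126.9°) between the endpoints.
Interpolate at f = 1/2 with slerp weights a = sin((1−f)δ)/sin δ ≈ 1.118, b = sin(fδ)/sin δ ≈ 1.118.
p = a·p₁ + b·p₂ ≈ (-0.418, -0.906, -0.061); φ = arcsin(p_z) ≈ -3.53°, λ = atan2(p_y, p_x) ≈ -114.77°.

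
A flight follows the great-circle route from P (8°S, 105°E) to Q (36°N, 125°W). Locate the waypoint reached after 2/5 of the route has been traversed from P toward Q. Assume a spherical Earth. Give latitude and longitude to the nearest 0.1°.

≈ (23.5°N, 145.6°E)

Write both endpoints as unit vectors p₁, p₂ with components (cos φ cos λ, cos φ sin λ, sin φ).
The central angle between the endpoints is δ = arccos(p₁·p₂) ≈ 2.210 rad (126.6°).
Interpolate at f = 2/5 with slerp weights a = sin((1−f)δ)/sin δ ≈ 1.209, b = sin(fδ)/sin δ ≈ 0.964.
p = a·p₁ + b·p₂ ≈ (-0.757, 0.518, 0.398); φ = arcsin(p_z) ≈ 23.47°, λ = atan2(p_y, p_x) ≈ 145.63°.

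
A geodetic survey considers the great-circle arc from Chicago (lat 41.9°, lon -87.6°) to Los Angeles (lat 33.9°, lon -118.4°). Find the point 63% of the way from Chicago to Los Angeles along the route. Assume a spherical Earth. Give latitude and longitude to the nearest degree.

From cos δ = sin φ₁ sin φ₂ + cos φ₁ cos φ₂ cos Δλ, the central angle is δ ≈ 0.444 rad (25.4°).
Interpolate at f = 0.63 with slerp weights a = sin((1−f)δ)/sin δ ≈ 0.381, b = sin(fδ)/sin δ ≈ 0.643.
p = a·p₁ + b·p₂ ≈ (-0.242, -0.752, 0.613); φ = arcsin(p_z) ≈ 37.79°, λ = atan2(p_y, p_x) ≈ -107.82°.

≈ lat 38°, lon -108°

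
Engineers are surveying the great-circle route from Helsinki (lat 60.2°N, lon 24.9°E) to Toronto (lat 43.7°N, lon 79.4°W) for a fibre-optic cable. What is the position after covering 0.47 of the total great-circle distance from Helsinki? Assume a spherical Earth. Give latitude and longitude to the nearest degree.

≈ lat 64°N, lon 37°W

Write both endpoints as unit vectors p₁, p₂ with components (cos φ cos λ, cos φ sin λ, sin φ).
The central angle between the endpoints is δ = arccos(p₁·p₂) ≈ 1.035 rad (59.3°).
Interpolate at f = 0.47 with slerp weights a = sin((1−f)δ)/sin δ ≈ 0.606, b = sin(fδ)/sin δ ≈ 0.544.
p = a·p₁ + b·p₂ ≈ (0.346, -0.259, 0.902); φ = arcsin(p_z) ≈ 64.39°, λ = atan2(p_y, p_x) ≈ -36.89°.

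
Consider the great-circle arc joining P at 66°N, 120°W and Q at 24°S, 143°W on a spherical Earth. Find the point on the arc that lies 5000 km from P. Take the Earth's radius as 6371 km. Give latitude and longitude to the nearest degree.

Write both endpoints as unit vectors p₁, p₂ with components (cos φ cos λ, cos φ sin λ, sin φ).
The central angle between the endpoints is δ = arccos(p₁·p₂) ≈ 1.600 rad (91.7°). The total great-circle distance is δ·R ≈ 1.600 × 6371 ≈ 10196 km, so the target fraction is f = 5000/10196 ≈ 0.490.
Interpolate at f ≈ 0.490 with slerp weights a = sin((1−f)δ)/sin δ ≈ 0.728, b = sin(fδ)/sin δ ≈ 0.707.
p = a·p₁ + b·p₂ ≈ (-0.664, -0.645, 0.378); φ = arcsin(p_z) ≈ 22.20°, λ = atan2(p_y, p_x) ≈ -135.82°.

≈ 22°N, 136°W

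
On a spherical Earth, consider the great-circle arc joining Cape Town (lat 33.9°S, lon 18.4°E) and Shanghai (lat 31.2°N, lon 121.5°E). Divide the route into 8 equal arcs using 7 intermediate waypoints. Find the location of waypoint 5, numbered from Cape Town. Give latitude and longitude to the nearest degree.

The haversine formula gives a central angle δ ≈ 2.037 rad (116.7°) between the endpoints.
Interpolate at f = 5/8 with slerp weights a = sin((1−f)δ)/sin δ ≈ 0.775, b = sin(fδ)/sin δ ≈ 1.071.
p = a·p₁ + b·p₂ ≈ (0.132, 0.984, 0.123); φ = arcsin(p_z) ≈ 7.04°, λ = atan2(p_y, p_x) ≈ 82.38°.

≈ lat 7°N, lon 82°E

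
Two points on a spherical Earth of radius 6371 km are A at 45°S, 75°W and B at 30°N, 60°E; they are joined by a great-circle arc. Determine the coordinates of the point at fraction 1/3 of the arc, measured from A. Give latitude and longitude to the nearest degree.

≈ 33°S, 15°W

The haversine formula gives a central angle δ ≈ 2.476 rad (141.9°) between the endpoints.
Interpolate at f = 1/3 with slerp weights a = sin((1−f)δ)/sin δ ≈ 1.614, b = sin(fδ)/sin δ ≈ 1.190.
p = a·p₁ + b·p₂ ≈ (0.811, -0.210, -0.546); φ = arcsin(p_z) ≈ -33.13°, λ = atan2(p_y, p_x) ≈ -14.53°.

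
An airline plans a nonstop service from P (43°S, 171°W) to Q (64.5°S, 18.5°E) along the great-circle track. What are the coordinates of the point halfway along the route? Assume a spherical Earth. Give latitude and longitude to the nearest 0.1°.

≈ (78.8°S, 176.0°E)

Write both endpoints as unit vectors p₁, p₂ with components (cos φ cos λ, cos φ sin λ, sin φ).
The central angle between the endpoints is δ = arccos(p₁·p₂) ≈ 1.261 rad (72.2°).
Interpolate at f = 1/2 with slerp weights a = sin((1−f)δ)/sin δ ≈ 0.619, b = sin(fδ)/sin δ ≈ 0.619.
p = a·p₁ + b·p₂ ≈ (-0.194, 0.014, -0.981); φ = arcsin(p_z) ≈ -78.76°, λ = atan2(p_y, p_x) ≈ 175.96°.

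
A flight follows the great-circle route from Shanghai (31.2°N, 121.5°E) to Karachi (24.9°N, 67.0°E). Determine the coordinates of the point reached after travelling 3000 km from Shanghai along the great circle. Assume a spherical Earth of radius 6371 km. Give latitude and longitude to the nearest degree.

Write both endpoints as unit vectors p₁, p₂ with components (cos φ cos λ, cos φ sin λ, sin φ).
The central angle between the endpoints is δ = arccos(p₁·p₂) ≈ 0.838 rad (48.0°). The total great-circle distance is δ·R ≈ 0.838 × 6371 ≈ 5341 km, so the target fraction is f = 3000/5341 ≈ 0.562.
Interpolate at f ≈ 0.562 with slerp weights a = sin((1−f)δ)/sin δ ≈ 0.483, b = sin(fδ)/sin δ ≈ 0.610.
p = a·p₁ + b·p₂ ≈ (0.000, 0.862, 0.507); φ = arcsin(p_z) ≈ 30.48°, λ = atan2(p_y, p_x) ≈ 89.98°.

≈ (30°N, 90°E)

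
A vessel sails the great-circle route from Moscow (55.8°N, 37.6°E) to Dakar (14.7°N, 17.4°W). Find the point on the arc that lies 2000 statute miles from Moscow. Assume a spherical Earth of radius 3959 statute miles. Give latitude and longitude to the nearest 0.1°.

≈ 38.5°N, 2.5°E

The haversine formula gives a central angle δ ≈ 1.022 rad (58.6°) between the endpoints. The total great-circle distance is δ·R ≈ 1.022 × 3959 ≈ 4046 mi, so the target fraction is f = 2000/4046 ≈ 0.494.
Interpolate at f ≈ 0.494 with slerp weights a = sin((1−f)δ)/sin δ ≈ 0.579, b = sin(fδ)/sin δ ≈ 0.567.
p = a·p₁ + b·p₂ ≈ (0.782, 0.035, 0.623); φ = arcsin(p_z) ≈ 38.53°, λ = atan2(p_y, p_x) ≈ 2.53°.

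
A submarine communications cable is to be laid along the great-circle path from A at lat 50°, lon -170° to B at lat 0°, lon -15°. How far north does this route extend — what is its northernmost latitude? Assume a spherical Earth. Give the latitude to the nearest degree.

The great circle lies in the plane with unit normal n̂ = (p₁ × p₂)/|p₁ × p₂|.
Here n̂_z ≈ +0.334; the vertex latitude is φ_max = arccos|n̂_z| ≈ 70.5°.
Check via Clairaut: cos φ_max = |cos φ₁| · sin C = cos(50.0°)·sin(31.3°) ≈ 0.334, again giving ≈ 70.5°.

≈ 70°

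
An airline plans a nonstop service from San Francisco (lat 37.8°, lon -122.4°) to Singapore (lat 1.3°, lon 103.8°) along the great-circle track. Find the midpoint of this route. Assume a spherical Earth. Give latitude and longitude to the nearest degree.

≈ lat 41°, lon 155°

Convert each endpoint to a unit vector on the sphere (x = cos φ cos λ, y = cos φ sin λ, z = sin φ).
The central angle between the endpoints is δ = arccos(p₁·p₂) ≈ 2.133 rad (122.2°).
Interpolate at f = 1/2 with slerp weights a = sin((1−f)δ)/sin δ ≈ 1.035, b = sin(fδ)/sin δ ≈ 1.035.
p = a·p₁ + b·p₂ ≈ (-0.685, 0.314, 0.658); φ = arcsin(p_z) ≈ 41.11°, λ = atan2(p_y, p_x) ≈ 155.35°.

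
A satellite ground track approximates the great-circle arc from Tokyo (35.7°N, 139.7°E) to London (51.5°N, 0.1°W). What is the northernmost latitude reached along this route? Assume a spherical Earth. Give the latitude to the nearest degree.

The great circle lies in the plane with unit normal n̂ = (p₁ × p₂)/|p₁ × p₂|.
Here n̂_z ≈ -0.327; the vertex latitude is φ_max = arccos|n̂_z| ≈ 70.9°.
Check via Clairaut: cos φ_max = |cos φ₁| · sin C = cos(35.7°)·sin(23.8°) ≈ 0.327, again giving ≈ 70.9°.

≈ 71°N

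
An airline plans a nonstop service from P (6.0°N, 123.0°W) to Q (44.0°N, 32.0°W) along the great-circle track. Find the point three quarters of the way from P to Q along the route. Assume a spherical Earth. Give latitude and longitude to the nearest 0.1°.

Write both endpoints as unit vectors p₁, p₂ with components (cos φ cos λ, cos φ sin λ, sin φ).
The central angle between the endpoints is δ = arccos(p₁·p₂) ≈ 1.511 rad (86.6°).
Interpolate at f = 3/4 with slerp weights a = sin((1−f)δ)/sin δ ≈ 0.369, b = sin(fδ)/sin δ ≈ 0.907.
p = a·p₁ + b·p₂ ≈ (0.353, -0.654, 0.669); φ = arcsin(p_z) ≈ 41.98°, λ = atan2(p_y, p_x) ≈ -61.61°.

≈ (42.0°N, 61.6°W)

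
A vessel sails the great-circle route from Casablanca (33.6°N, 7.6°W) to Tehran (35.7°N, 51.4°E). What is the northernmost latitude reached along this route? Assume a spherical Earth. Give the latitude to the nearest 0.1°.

≈ 38.5°N

The great circle lies in the plane with unit normal n̂ = (p₁ × p₂)/|p₁ × p₂|.
Here n̂_z ≈ +0.782; the vertex latitude is φ_max = arccos|n̂_z| ≈ 38.5°.
Check via Clairaut: cos φ_max = |cos φ₁| · sin C = cos(33.6°)·sin(69.9°) ≈ 0.782, again giving ≈ 38.5°.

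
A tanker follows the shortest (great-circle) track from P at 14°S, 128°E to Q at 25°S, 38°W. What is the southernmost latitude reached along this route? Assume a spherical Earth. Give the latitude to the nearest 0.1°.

≈ 71.2°S

The great circle lies in the plane with unit normal n̂ = (p₁ × p₂)/|p₁ × p₂|.
Here n̂_z ≈ -0.322; the vertex latitude is φ_max = arccos|n̂_z| ≈ 71.2°.
Check via Clairaut: cos φ_max = |cos φ₁| · sin C = cos(14.0°)·sin(160.6°) ≈ 0.322, again giving ≈ 71.2°.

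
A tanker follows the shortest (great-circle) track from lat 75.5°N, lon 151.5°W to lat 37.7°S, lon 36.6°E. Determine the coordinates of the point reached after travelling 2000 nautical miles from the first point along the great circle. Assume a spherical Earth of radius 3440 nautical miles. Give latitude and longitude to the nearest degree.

The haversine formula gives a central angle δ ≈ 2.479 rad (142.0°) between the endpoints. The total great-circle distance is δ·R ≈ 2.479 × 3440 ≈ 8527 nmi, so the target fraction is f = 2000/8527 ≈ 0.235.
Interpolate at f ≈ 0.235 with slerp weights a = sin((1−f)δ)/sin δ ≈ 1.539, b = sin(fδ)/sin δ ≈ 0.892.
p = a·p₁ + b·p₂ ≈ (0.228, 0.237, 0.944); φ = arcsin(p_z) ≈ 70.79°, λ = atan2(p_y, p_x) ≈ 46.10°.

≈ lat 71°N, lon 46°E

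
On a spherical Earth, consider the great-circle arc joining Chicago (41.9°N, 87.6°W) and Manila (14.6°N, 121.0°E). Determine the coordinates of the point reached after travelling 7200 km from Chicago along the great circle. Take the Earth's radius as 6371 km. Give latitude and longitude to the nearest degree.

≈ 59°N, 160°E

The haversine formula gives a central angle δ ≈ 2.053 rad (117.6°) between the endpoints. The total great-circle distance is δ·R ≈ 2.053 × 6371 ≈ 13082 km, so the target fraction is f = 7200/13082 ≈ 0.550.
Interpolate at f ≈ 0.550 with slerp weights a = sin((1−f)δ)/sin δ ≈ 0.900, b = sin(fδ)/sin δ ≈ 1.021.
p = a·p₁ + b·p₂ ≈ (-0.481, 0.177, 0.859); φ = arcsin(p_z) ≈ 59.17°, λ = atan2(p_y, p_x) ≈ 159.75°.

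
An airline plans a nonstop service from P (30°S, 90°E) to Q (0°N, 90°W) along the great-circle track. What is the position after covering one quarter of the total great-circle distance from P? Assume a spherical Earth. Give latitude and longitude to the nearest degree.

Convert each endpoint to a unit vector on the sphere (x = cos φ cos λ, y = cos φ sin λ, z = sin φ).
The central angle between the endpoints is δ = arccos(p₁·p₂) ≈ 2.618 rad (150.0°).
Interpolate at f = 1/4 with slerp weights a = sin((1−f)δ)/sin δ ≈ 1.848, b = sin(fδ)/sin δ ≈ 1.218.
p = a·p₁ + b·p₂ ≈ (0.000, 0.383, -0.924); φ = arcsin(p_z) ≈ -67.50°, λ = atan2(p_y, p_x) ≈ 90.00°.

≈ (68°S, 90°E)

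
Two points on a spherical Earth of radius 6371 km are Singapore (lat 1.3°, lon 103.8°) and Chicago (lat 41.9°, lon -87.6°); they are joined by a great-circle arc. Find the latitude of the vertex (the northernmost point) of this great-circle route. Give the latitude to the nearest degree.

≈ 78°

The great circle lies in the plane with unit normal n̂ = (p₁ × p₂)/|p₁ × p₂|.
Here n̂_z ≈ +0.210; the vertex latitude is φ_max = arccos|n̂_z| ≈ 77.9°.
Check via Clairaut: cos φ_max = |cos φ₁| · sin C = cos(1.3°)·sin(12.1°) ≈ 0.210, again giving ≈ 77.9°.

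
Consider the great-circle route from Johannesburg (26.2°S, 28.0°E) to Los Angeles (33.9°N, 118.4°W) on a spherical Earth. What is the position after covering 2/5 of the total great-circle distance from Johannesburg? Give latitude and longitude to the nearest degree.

Write both endpoints as unit vectors p₁, p₂ with components (cos φ cos λ, cos φ sin λ, sin φ).
The central angle between the endpoints is δ = arccos(p₁·p₂) ≈ 2.619 rad (150.1°).
Interpolate at f = 2/5 with slerp weights a = sin((1−f)δ)/sin δ ≈ 2.004, b = sin(fδ)/sin δ ≈ 1.736.
p = a·p₁ + b·p₂ ≈ (0.902, -0.423, 0.083); φ = arcsin(p_z) ≈ 4.79°, λ = atan2(p_y, p_x) ≈ -25.13°.

≈ 5°N, 25°W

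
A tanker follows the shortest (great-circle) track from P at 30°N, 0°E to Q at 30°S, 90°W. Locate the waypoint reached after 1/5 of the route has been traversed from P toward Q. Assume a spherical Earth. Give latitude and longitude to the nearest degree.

≈ 19°N, 20°W

Convert each endpoint to a unit vector on the sphere (x = cos φ cos λ, y = cos φ sin λ, z = sin φ).
The central angle between the endpoints is δ = arccos(p₁·p₂) ≈ 1.823 rad (104.5°).
Interpolate at f = 1/5 with slerp weights a = sin((1−f)δ)/sin δ ≈ 1.026, b = sin(fδ)/sin δ ≈ 0.368.
p = a·p₁ + b·p₂ ≈ (0.889, -0.319, 0.329); φ = arcsin(p_z) ≈ 19.21°, λ = atan2(p_y, p_x) ≈ -19.74°.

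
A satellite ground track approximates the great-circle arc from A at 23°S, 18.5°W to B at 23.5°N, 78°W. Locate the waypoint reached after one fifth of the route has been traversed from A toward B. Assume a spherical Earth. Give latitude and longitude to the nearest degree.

≈ 14°S, 31°W

Write both endpoints as unit vectors p₁, p₂ with components (cos φ cos λ, cos φ sin λ, sin φ).
The central angle between the endpoints is δ = arccos(p₁·p₂) ≈ 1.295 rad (74.2°).
Interpolate at f = 1/5 with slerp weights a = sin((1−f)δ)/sin δ ≈ 0.894, b = sin(fδ)/sin δ ≈ 0.266.
p = a·p₁ + b·p₂ ≈ (0.831, -0.500, -0.243); φ = arcsin(p_z) ≈ -14.08°, λ = atan2(p_y, p_x) ≈ -31.02°.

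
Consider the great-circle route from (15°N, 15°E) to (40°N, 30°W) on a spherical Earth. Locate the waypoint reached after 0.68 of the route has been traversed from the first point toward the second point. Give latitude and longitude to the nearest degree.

≈ (34°N, 13°W)

Convert each endpoint to a unit vector on the sphere (x = cos φ cos λ, y = cos φ sin λ, z = sin φ).
The central angle between the endpoints is δ = arccos(p₁·p₂) ≈ 0.810 rad (46.4°).
Interpolate at f = 0.68 with slerp weights a = sin((1−f)δ)/sin δ ≈ 0.354, b = sin(fδ)/sin δ ≈ 0.723.
p = a·p₁ + b·p₂ ≈ (0.810, -0.188, 0.556); φ = arcsin(p_z) ≈ 33.78°, λ = atan2(p_y, p_x) ≈ -13.09°.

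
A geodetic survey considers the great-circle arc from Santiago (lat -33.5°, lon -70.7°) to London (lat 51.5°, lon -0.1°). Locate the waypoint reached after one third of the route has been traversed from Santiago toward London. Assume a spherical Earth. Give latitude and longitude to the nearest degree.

≈ lat -4°, lon -50°

Write both endpoints as unit vectors p₁, p₂ with components (cos φ cos λ, cos φ sin λ, sin φ).
The central angle between the endpoints is δ = arccos(p₁·p₂) ≈ 1.833 rad (105.0°).
Interpolate at f = 1/3 with slerp weights a = sin((1−f)δ)/sin δ ≈ 0.973, b = sin(fδ)/sin δ ≈ 0.594.
p = a·p₁ + b·p₂ ≈ (0.638, -0.767, -0.072); φ = arcsin(p_z) ≈ -4.14°, λ = atan2(p_y, p_x) ≈ -50.23°.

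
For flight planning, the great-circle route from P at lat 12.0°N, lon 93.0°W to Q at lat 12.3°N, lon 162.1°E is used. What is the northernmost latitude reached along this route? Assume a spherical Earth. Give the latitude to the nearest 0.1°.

≈ 19.5°N

The great circle lies in the plane with unit normal n̂ = (p₁ × p₂)/|p₁ × p₂|.
Here n̂_z ≈ -0.943; the vertex latitude is φ_max = arccos|n̂_z| ≈ 19.5°.
Check via Clairaut: cos φ_max = |cos φ₁| · sin C = cos(12.0°)·sin(74.6°) ≈ 0.943, again giving ≈ 19.5°.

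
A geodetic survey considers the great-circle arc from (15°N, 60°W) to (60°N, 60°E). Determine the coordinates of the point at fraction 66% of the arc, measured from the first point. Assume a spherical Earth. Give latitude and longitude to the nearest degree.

≈ (62°N, 7°W)

Convert each endpoint to a unit vector on the sphere (x = cos φ cos λ, y = cos φ sin λ, z = sin φ).
The central angle between the endpoints is δ = arccos(p₁·p₂) ≈ 1.588 rad (91.0°).
Interpolate at f = 0.66 with slerp weights a = sin((1−f)δ)/sin δ ≈ 0.514, b = sin(fδ)/sin δ ≈ 0.867.
p = a·p₁ + b·p₂ ≈ (0.465, -0.055, 0.884); φ = arcsin(p_z) ≈ 62.08°, λ = atan2(p_y, p_x) ≈ -6.73°.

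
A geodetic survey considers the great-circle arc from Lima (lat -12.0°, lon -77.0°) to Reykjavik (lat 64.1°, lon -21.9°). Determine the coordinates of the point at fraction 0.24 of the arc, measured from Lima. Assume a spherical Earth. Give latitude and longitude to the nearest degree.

≈ lat 7°, lon -70°

Convert each endpoint to a unit vector on the sphere (x = cos φ cos λ, y = cos φ sin λ, z = sin φ).
The central angle between the endpoints is δ = arccos(p₁·p₂) ≈ 1.513 rad (86.7°).
Interpolate at f = 0.24 with slerp weights a = sin((1−f)δ)/sin δ ≈ 0.914, b = sin(fδ)/sin δ ≈ 0.356.
p = a·p₁ + b·p₂ ≈ (0.345, -0.929, 0.130); φ = arcsin(p_z) ≈ 7.47°, λ = atan2(p_y, p_x) ≈ -69.61°.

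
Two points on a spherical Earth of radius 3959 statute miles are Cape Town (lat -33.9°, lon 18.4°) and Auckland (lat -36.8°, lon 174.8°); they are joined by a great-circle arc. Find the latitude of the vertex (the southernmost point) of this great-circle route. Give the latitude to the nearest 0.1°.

≈ -73.9°

The great circle lies in the plane with unit normal n̂ = (p₁ × p₂)/|p₁ × p₂|.
Here n̂_z ≈ +0.277; the vertex latitude is φ_max = arccos|n̂_z| ≈ 73.9°.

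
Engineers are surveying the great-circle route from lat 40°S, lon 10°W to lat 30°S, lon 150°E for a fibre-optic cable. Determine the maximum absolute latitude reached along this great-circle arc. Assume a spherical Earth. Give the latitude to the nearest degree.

The great circle lies in the plane with unit normal n̂ = (p₁ × p₂)/|p₁ × p₂|.
Here n̂_z ≈ +0.238; the vertex latitude is φ_max = arccos|n̂_z| ≈ 76.2°.

≈ 76°S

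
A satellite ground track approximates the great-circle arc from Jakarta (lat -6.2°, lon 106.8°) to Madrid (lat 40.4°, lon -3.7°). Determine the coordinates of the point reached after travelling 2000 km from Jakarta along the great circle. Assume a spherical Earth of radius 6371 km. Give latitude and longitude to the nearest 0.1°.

≈ lat 5.6°, lon 93.2°

From cos δ = sin φ₁ sin φ₂ + cos φ₁ cos φ₂ cos Δλ, the central angle is δ ≈ 1.913 rad (109.6°). The total great-circle distance is δ·R ≈ 1.913 × 6371 ≈ 12185 km, so the target fraction is f = 2000/12185 ≈ 0.164.
Interpolate at f ≈ 0.164 with slerp weights a = sin((1−f)δ)/sin δ ≈ 1.061, b = sin(fδ)/sin δ ≈ 0.328.
p = a·p₁ + b·p₂ ≈ (-0.056, 0.994, 0.098); φ = arcsin(p_z) ≈ 5.61°, λ = atan2(p_y, p_x) ≈ 93.21°.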